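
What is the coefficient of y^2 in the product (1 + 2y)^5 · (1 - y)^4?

6

Coefficient of y^2 = Σ_{j} C(5,j)·2^j·C(4,2-j)·(-1)^(2-j) for j from 0 to 2.
= 6 + (-40) + 40 = 6.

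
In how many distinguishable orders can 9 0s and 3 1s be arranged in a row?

220

Choose positions for the 0s: C(12,9) = 220.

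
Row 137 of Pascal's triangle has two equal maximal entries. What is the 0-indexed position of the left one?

68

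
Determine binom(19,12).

50388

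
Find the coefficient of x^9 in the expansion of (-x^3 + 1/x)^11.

-462

General term: C(11,j)·(-x^3)^j·(1/x)^(11-j), with x-exponent 3j − 1(11−j) = 4j − 11.
Set 4j − 11 = 9: j = 5.
C(11,5) = 462; (-1)^5 = -1; 1^6 = 1.
Coefficient = 462 · (-1) · 1 = -462.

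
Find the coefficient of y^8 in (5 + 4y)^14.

3075072000000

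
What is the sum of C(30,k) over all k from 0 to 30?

1073741824

Setting x = 1 in (1+x)^30 gives Σ C(30,k) = 2^30 = 1073741824.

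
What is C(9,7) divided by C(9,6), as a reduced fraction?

3/7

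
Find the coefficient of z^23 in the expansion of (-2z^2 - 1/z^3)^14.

114688

General term: C(14,j)·(-2z^2)^j·(-1/z^3)^(14-j), with z-exponent 2j − 3(14−j) = 5j − 42.
Set 5j − 42 = 23: j = 13.
C(14,13) = 14; (-2)^13 = -8192; (-1)^1 = -1.
Coefficient = 14 · (-8192) · (-1) = 114688.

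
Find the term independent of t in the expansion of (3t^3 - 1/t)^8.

252

General term: C(8,j)·(3t^3)^j·(-1/t)^(8-j), with t-exponent 3j − 1(8−j) = 4j − 8.
Set 4j − 8 = 0: j = 2.
C(8,2) = 28; 3^2 = 9; (-1)^6 = 1.
Coefficient = 28 · 9 · 1 = 252.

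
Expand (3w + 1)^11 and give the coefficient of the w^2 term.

495

The general term is C(11,j)·(3w)^j·(1)^(11-j); the w^2 term has j = 2.
C(11,2) = 55.
Coefficient = C(11,2) · 3^2 = 55 · 9 = 495.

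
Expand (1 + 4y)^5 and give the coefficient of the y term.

The general term is C(5,j)·(1)^j·(4y)^(5-j); the y^1 term has j = 4.
C(5,4) = 5.
Coefficient = C(5,4) · 4^1 = 5 · 4 = 20.

20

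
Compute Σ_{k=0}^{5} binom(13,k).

2380

1 + 13 + 78 + 286 + 715 + 1287 = 2380.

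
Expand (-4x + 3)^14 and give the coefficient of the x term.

-89282088

The general term is C(14,j)·(-4x)^j·(3)^(14-j); the x^1 term has j = 1.
C(14,1) = 14.
Coefficient = C(14,1) · (-4)^1 · 3^13 = 14 · (-4) · 1594323 = -89282088.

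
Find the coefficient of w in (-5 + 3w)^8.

The general term is C(8,j)·(-5)^j·(3w)^(8-j); the w^1 term has j = 7.
C(8,7) = 8.
Coefficient = C(8,7) · (-5)^7 · 3^1 = 8 · (-78125) · 3 = -1875000.

-1875000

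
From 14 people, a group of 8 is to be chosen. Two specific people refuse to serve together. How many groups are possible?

2079

All 8-subsets: C(14,8) = 3003. Those containing both fixed elements: C(12,6) = 924.
3003 − 924 = 2079.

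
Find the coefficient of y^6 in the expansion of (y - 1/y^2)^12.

General term: C(12,j)·(y)^j·(-1/y^2)^(12-j), with y-exponent 1j − 2(12−j) = 3j − 24.
Set 3j − 24 = 6: j = 10.
C(12,10) = 66; 1^10 = 1; (-1)^2 = 1.
Coefficient = 66 · 1 · 1 = 66.

66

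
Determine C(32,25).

3365856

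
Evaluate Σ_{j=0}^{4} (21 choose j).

7547

1 + 21 + 210 + 1330 + 5985 = 7547.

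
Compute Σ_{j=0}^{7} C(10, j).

1 + 10 + 45 + 120 + 210 + 252 + 210 + 120 = 968.

968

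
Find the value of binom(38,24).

9669554100

C(38,24) = C(38,14) by symmetry.
C(38,14) = (38·37·36·35·34·33·32·31·30·29·28·27·26·25) / 14! = 842975203103953920000 / 87178291200 = 9669554100.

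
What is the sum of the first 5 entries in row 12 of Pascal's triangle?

794

1 + 12 + 66 + 220 + 495 = 794.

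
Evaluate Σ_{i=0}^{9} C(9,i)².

48620

Σ C(9,i)² is the coefficient of x^9 in (1+x)^9(1+x)^9 = (1+x)^18, i.e. C(18,9) = 48620.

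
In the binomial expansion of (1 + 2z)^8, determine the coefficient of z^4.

The general term is C(8,j)·(1)^j·(2z)^(8-j); the z^4 term has j = 4.
C(8,4) = 70.
Coefficient = C(8,4) · 2^4 = 70 · 16 = 1120.

1120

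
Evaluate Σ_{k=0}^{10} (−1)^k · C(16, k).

3003

The partial alternating sum Σ_{k=0}^{10} (−1)^k C(16,k) = (−1)^10 C(15,10) = 3003.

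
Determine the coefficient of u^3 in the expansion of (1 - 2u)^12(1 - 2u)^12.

Coefficient of u^3 = Σ_{j} C(12,j)·(-2)^j·C(12,3-j)·(-2)^(3-j) for j from 0 to 3.
= (-1760) + (-6336) + (-6336) + (-1760) = -16192.

-16192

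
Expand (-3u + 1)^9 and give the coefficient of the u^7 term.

-78732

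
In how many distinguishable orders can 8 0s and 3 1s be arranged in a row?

Choose positions for the 0s: C(11,8) = 165.

165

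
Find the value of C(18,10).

43758

C(18,10) = C(18,8) by symmetry.
C(18,8) = (18·17·16·15·14·13·12·11) / 8! = 1764322560 / 40320 = 43758.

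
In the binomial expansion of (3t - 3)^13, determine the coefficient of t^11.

The general term is C(13,j)·(3t)^j·(-3)^(13-j); the t^11 term has j = 11.
C(13,11) = 78.
Coefficient = C(13,11) · 3^11 · (-3)^2 = 78 · 177147 · 9 = 124357194.

124357194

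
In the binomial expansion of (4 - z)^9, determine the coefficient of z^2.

589824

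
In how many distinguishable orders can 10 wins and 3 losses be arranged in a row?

286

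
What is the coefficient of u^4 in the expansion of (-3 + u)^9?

-30618

The general term is C(9,j)·(-3)^j·(u)^(9-j); the u^4 term has j = 5.
C(9,5) = 126.
Coefficient = C(9,5) · (-3)^5 = 126 · (-243) = -30618.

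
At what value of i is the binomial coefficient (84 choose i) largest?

42

C(84,i) is maximized at i = 84/2 = 42.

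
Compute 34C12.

548354040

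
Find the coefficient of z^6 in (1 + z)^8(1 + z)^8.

(1 + z)^8(1 + z)^8 = (1 + z)^16, so the coefficient of z^6 is C(16,6)·1^6 = 8008·1 = 8008.

8008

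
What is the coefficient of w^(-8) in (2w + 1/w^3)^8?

General term: C(8,j)·(2w)^j·(1/w^3)^(8-j), with w-exponent 1j − 3(8−j) = 4j − 24.
Set 4j − 24 = -8: j = 4.
C(8,4) = 70; 2^4 = 16; 1^4 = 1.
Coefficient = 70 · 16 · 1 = 1120.

1120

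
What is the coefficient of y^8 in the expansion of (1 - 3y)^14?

19702683

The general term is C(14,j)·(1)^j·(-3y)^(14-j); the y^8 term has j = 6.
C(14,6) = 3003.
Coefficient = C(14,6) · (-3)^8 = 3003 · 6561 = 19702683.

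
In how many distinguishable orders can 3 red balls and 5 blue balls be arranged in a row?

Choose positions for the red balls: C(8,3) = 56.

56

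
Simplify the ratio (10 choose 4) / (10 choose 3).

7/4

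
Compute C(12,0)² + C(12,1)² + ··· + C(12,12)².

2704156

By Vandermonde's identity, Σ C(12,k)² = C(24,12) = 2704156.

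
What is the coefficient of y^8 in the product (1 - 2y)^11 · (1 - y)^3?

272448

Coefficient of y^8 = Σ_{j} C(11,j)·(-2)^j·C(3,8-j)·(-1)^(8-j) for j from 5 to 8.
= 14784 + 88704 + 126720 + 42240 = 272448.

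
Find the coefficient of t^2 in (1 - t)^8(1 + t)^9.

-8

Coefficient of t^2 = Σ_{j} C(8,j)·(-1)^j·C(9,2-j)·1^(2-j) for j from 0 to 2.
= 36 + (-72) + 28 = -8.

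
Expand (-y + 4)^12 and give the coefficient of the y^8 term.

The general term is C(12,j)·(-y)^j·(4)^(12-j); the y^8 term has j = 8.
C(12,8) = 495.
Coefficient = C(12,8) · 4^4 = 495 · 256 = 126720.

126720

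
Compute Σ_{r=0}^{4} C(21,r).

1 + 21 + 210 + 1330 + 5985 = 7547.

7547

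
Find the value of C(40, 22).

113380261800

C(40,22) = C(40,18) by symmetry.
C(40,18) = (40·39·38·37·36·35·34·33·32·31·30·29·28·27·26·25·24·23) / 18! = 725902806896876799590400000 / 6402373705728000 = 113380261800.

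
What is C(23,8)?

490314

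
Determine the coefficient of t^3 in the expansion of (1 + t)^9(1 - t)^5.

-16

Coefficient of t^3 = Σ_{j} C(9,j)·1^j·C(5,3-j)·(-1)^(3-j) for j from 0 to 3.
= (-10) + 90 + (-180) + 84 = -16.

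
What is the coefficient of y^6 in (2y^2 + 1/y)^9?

4032

General term: C(9,j)·(2y^2)^j·(1/y)^(9-j), with y-exponent 2j − 1(9−j) = 3j − 9.
Set 3j − 9 = 6: j = 5.
C(9,5) = 126; 2^5 = 32; 1^4 = 1.
Coefficient = 126 · 32 · 1 = 4032.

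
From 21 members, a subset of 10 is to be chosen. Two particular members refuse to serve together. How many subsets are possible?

277134

All 10-subsets: C(21,10) = 352716. Those containing both fixed elements: C(19,8) = 75582.
352716 − 75582 = 277134.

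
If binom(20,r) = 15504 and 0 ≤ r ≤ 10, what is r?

5

C(20,r) increases on 0 ≤ r ≤ 10. C(20,4) = 4845 and C(20,5) = 15504, so r = 5.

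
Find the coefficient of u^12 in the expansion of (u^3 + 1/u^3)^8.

28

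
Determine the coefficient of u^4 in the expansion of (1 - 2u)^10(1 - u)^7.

14595

Coefficient of u^4 = Σ_{j} C(10,j)·(-2)^j·C(7,4-j)·(-1)^(4-j) for j from 0 to 4.
= 35 + 700 + 3780 + 6720 + 3360 = 14595.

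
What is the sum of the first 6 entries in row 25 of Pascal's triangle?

68406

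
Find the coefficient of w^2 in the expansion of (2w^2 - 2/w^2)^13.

General term: C(13,j)·(2w^2)^j·(-2/w^2)^(13-j), with w-exponent 2j − 2(13−j) = 4j − 26.
Set 4j − 26 = 2: j = 7.
C(13,7) = 1716; 2^7 = 128; (-2)^6 = 64.
Coefficient = 1716 · 128 · 64 = 14057472.

14057472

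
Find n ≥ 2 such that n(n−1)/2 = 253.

n(n−1)/2 = 253 ⇒ n(n−1) = 506. Since 23·22 = 506, n = 23.

23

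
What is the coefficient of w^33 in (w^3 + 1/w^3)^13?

General term: C(13,j)·(w^3)^j·(1/w^3)^(13-j), with w-exponent 3j − 3(13−j) = 6j − 39.
Set 6j − 39 = 33: j = 12.
C(13,12) = 13; 1^12 = 1; 1^1 = 1.
Coefficient = 13 · 1 · 1 = 13.

13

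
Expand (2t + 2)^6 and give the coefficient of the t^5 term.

The general term is C(6,j)·(2t)^j·(2)^(6-j); the t^5 term has j = 5.
C(6,5) = 6.
Coefficient = C(6,5) · 2^5 · 2^1 = 6 · 32 · 2 = 384.

384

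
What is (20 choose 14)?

38760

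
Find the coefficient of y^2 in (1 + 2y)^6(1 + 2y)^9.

420

(1 + 2y)^6(1 + 2y)^9 = (1 + 2y)^15, so the coefficient of y^2 is C(15,2)·2^2 = 105·4 = 420.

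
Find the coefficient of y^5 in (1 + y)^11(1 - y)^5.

-34

Coefficient of y^5 = Σ_{j} C(11,j)·1^j·C(5,5-j)·(-1)^(5-j) for j from 0 to 5.
= (-1) + 55 + (-550) + 1650 + (-1650) + 462 = -34.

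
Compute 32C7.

C(32,7) = (32·31·30·29·28·27·26) / 7! = 16963914240 / 5040 = 3365856.

3365856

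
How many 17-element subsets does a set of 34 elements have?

C(34,17) = (34·33·32·31·30·29·28·27·26·25·24·23·22·21·20·19·18) / 17! = 830034394580628357120000 / 355687428096000 = 2333606220.

2333606220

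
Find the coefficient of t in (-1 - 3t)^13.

The general term is C(13,j)·(-1)^j·(-3t)^(13-j); the t^1 term has j = 12.
C(13,12) = 13.
Coefficient = C(13,12) · (-3)^1 = 13 · (-3) = -39.

-39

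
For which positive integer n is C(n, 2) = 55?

n(n−1)/2 = 55 ⇒ n(n−1) = 110. Since 11·10 = 110, n = 11.

11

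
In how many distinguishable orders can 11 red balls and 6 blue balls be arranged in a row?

Choose positions for the red balls: C(17,11) = 12376.

12376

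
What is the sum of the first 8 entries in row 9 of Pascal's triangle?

1 + 9 + 36 + 84 + 126 + 126 + 84 + 36 = 502.

502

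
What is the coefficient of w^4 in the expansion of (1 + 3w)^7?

The general term is C(7,j)·(1)^j·(3w)^(7-j); the w^4 term has j = 3.
C(7,3) = 35.
Coefficient = C(7,3) · 3^4 = 35 · 81 = 2835.

2835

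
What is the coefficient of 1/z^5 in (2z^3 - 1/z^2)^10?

-960

General term: C(10,j)·(2z^3)^j·(-1/z^2)^(10-j), with z-exponent 3j − 2(10−j) = 5j − 20.
Set 5j − 20 = -5: j = 3.
C(10,3) = 120; 2^3 = 8; (-1)^7 = -1.
Coefficient = 120 · 8 · (-1) = -960.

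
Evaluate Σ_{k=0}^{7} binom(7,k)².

3432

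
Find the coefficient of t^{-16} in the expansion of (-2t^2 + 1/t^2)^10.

-20

General term: C(10,j)·(-2t^2)^j·(1/t^2)^(10-j), with t-exponent 2j − 2(10−j) = 4j − 20.
Set 4j − 20 = -16: j = 1.
C(10,1) = 10; (-2)^1 = -2; 1^9 = 1.
Coefficient = 10 · (-2) · 1 = -20.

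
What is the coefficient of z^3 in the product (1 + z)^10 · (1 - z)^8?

Coefficient of z^3 = Σ_{j} C(10,j)·1^j·C(8,3-j)·(-1)^(3-j) for j from 0 to 3.
= (-56) + 280 + (-360) + 120 = -16.

-16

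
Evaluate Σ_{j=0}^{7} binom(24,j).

536155

1 + 24 + 276 + 2024 + 10626 + 42504 + 134596 + 346104 = 536155.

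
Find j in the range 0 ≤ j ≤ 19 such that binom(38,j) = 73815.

4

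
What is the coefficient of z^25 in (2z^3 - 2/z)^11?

112640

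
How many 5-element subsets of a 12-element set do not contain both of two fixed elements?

All 5-subsets: C(12,5) = 792. Those containing both fixed elements: C(10,3) = 120.
792 − 120 = 672.

672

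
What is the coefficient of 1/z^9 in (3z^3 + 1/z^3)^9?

General term: C(9,j)·(3z^3)^j·(1/z^3)^(9-j), with z-exponent 3j − 3(9−j) = 6j − 27.
Set 6j − 27 = -9: j = 3.
C(9,3) = 84; 3^3 = 27; 1^6 = 1.
Coefficient = 84 · 27 · 1 = 2268.

2268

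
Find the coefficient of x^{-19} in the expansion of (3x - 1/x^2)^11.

General term: C(11,j)·(3x)^j·(-1/x^2)^(11-j), with x-exponent 1j − 2(11−j) = 3j − 22.
Set 3j − 22 = -19: j = 1.
C(11,1) = 11; 3^1 = 3; (-1)^10 = 1.
Coefficient = 11 · 3 · 1 = 33.

33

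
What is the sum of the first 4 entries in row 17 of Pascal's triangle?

834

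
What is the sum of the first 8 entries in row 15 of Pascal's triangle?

1 + 15 + 105 + 455 + 1365 + 3003 + 5005 + 6435 = 16384.

16384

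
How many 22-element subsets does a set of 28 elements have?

376740

C(28,22) = C(28,6) by symmetry.
C(28,6) = (28·27·26·25·24·23) / 6! = 271252800 / 720 = 376740.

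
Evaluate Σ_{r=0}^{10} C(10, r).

The entries of row 10 sum to 2^10 = 1024.

1024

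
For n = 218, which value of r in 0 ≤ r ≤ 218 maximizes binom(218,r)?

109

C(218,r) is maximized at r = 218/2 = 109.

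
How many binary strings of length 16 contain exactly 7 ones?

Choose the 7 positions: C(16,7) = 11440.

11440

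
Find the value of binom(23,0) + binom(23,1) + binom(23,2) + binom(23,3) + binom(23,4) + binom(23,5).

44552

1 + 23 + 253 + 1771 + 8855 + 33649 = 44552.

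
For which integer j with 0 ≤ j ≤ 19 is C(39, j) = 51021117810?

17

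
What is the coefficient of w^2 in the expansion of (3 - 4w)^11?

17321040

The general term is C(11,j)·(3)^j·(-4w)^(11-j); the w^2 term has j = 9.
C(11,9) = 55.
Coefficient = C(11,9) · 3^9 · (-4)^2 = 55 · 19683 · 16 = 17321040.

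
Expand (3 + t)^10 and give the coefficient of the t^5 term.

The general term is C(10,j)·(3)^j·(t)^(10-j); the t^5 term has j = 5.
C(10,5) = 252.
Coefficient = C(10,5) · 3^5 = 252 · 243 = 61236.

61236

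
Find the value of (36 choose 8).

30260340

C(36,8) = (36·35·34·33·32·31·30·29) / 8! = 1220096908800 / 40320 = 30260340.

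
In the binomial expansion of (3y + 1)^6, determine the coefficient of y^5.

The general term is C(6,j)·(3y)^j·(1)^(6-j); the y^5 term has j = 5.
C(6,5) = 6.
Coefficient = C(6,5) · 3^5 = 6 · 243 = 1458.

1458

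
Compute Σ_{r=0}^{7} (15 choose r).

16384

1 + 15 + 105 + 455 + 1365 + 3003 + 5005 + 6435 = 16384.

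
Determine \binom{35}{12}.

C(35,12) = (35·34·33·32·31·30·29·28·27·26·25·24) / 12! = 399703747322880000 / 479001600 = 834451800.

834451800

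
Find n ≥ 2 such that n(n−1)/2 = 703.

38

n(n−1)/2 = 703 ⇒ n(n−1) = 1406. Since 38·37 = 1406, n = 38.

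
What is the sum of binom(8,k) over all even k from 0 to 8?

128

Half of (1+1)^8 + (1−1)^8 gives the even-index sum: 2^7 = 128.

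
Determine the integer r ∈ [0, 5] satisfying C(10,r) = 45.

2

C(10,r) increases on 0 ≤ r ≤ 5. C(10,1) = 10 and C(10,2) = 45, so r = 2.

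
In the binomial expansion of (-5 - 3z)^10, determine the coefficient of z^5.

191362500

The general term is C(10,j)·(-5)^j·(-3z)^(10-j); the z^5 term has j = 5.
C(10,5) = 252.
Coefficient = C(10,5) · (-5)^5 · (-3)^5 = 252 · (-3125) · (-243) = 191362500.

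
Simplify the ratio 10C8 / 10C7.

C(n,k+1)/C(n,k) = (n−k)/(k+1) = (10−7)/(7+1) = 3/8.

3/8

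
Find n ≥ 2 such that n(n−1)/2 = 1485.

55

n(n−1)/2 = 1485 ⇒ n(n−1) = 2970. Since 55·54 = 2970, n = 55.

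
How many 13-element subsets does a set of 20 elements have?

77520

C(20,13) = C(20,7) by symmetry.
C(20,7) = (20·19·18·17·16·15·14) / 7! = 390700800 / 5040 = 77520.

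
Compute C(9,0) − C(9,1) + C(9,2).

The partial alternating sum Σ_{k=0}^{2} (−1)^k C(9,k) = (−1)^2 C(8,2) = 28.

28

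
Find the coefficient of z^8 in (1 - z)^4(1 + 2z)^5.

Coefficient of z^8 = Σ_{j} C(4,j)·(-1)^j·C(5,8-j)·2^(8-j) for j from 3 to 4.
= (-128) + 80 = -48.

-48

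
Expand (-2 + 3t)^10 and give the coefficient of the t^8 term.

The general term is C(10,j)·(-2)^j·(3t)^(10-j); the t^8 term has j = 2.
C(10,2) = 45.
Coefficient = C(10,2) · (-2)^2 · 3^8 = 45 · 4 · 6561 = 1180980.

1180980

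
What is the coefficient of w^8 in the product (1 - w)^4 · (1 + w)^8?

Coefficient of w^8 = Σ_{j} C(4,j)·(-1)^j·C(8,8-j)·1^(8-j) for j from 0 to 4.
= 1 + (-32) + 168 + (-224) + 70 = -17.

-17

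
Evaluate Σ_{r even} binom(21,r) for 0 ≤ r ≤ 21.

1048576

Half of (1+1)^21 + (1−1)^21 gives the even-index sum: 2^20 = 1048576.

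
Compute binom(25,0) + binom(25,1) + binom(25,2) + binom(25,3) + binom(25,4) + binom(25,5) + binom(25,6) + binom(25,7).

1 + 25 + 300 + 2300 + 12650 + 53130 + 177100 + 480700 = 726206.

726206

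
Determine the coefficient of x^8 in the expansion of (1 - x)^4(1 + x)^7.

Coefficient of x^8 = Σ_{j} C(4,j)·(-1)^j·C(7,8-j)·1^(8-j) for j from 1 to 4.
= (-4) + 42 + (-84) + 35 = -11.

-11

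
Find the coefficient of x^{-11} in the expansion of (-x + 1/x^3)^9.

126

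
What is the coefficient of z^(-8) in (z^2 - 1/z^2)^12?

General term: C(12,j)·(z^2)^j·(-1/z^2)^(12-j), with z-exponent 2j − 2(12−j) = 4j − 24.
Set 4j − 24 = -8: j = 4.
C(12,4) = 495; 1^4 = 1; (-1)^8 = 1.
Coefficient = 495 · 1 · 1 = 495.

495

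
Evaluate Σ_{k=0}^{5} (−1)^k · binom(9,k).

-56

The partial alternating sum Σ_{k=0}^{5} (−1)^k C(9,k) = (−1)^5 C(8,5) = -56.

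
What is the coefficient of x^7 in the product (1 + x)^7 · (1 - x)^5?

Coefficient of x^7 = Σ_{j} C(7,j)·1^j·C(5,7-j)·(-1)^(7-j) for j from 2 to 7.
= (-21) + 175 + (-350) + 210 + (-35) + 1 = -20.

-20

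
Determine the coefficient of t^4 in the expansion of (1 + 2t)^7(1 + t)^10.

Coefficient of t^4 = Σ_{j} C(7,j)·2^j·C(10,4-j)·1^(4-j) for j from 0 to 4.
= 210 + 1680 + 3780 + 2800 + 560 = 9030.

9030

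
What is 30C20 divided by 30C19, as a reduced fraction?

11/20

C(n,k+1)/C(n,k) = (n−k)/(k+1) = (30−19)/(19+1) = 11/20.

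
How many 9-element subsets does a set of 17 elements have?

24310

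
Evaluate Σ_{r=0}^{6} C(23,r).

145499

1 + 23 + 253 + 1771 + 8855 + 33649 + 100947 = 145499.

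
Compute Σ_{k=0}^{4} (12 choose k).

1 + 12 + 66 + 220 + 495 = 794.

794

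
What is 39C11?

1676056044

C(39,11) = (39·38·37·36·35·34·33·32·31·30·29) / 11! = 66902793897139200 / 39916800 = 1676056044.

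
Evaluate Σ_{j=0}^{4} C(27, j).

1 + 27 + 351 + 2925 + 17550 = 20854.

20854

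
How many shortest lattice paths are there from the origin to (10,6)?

Each path is a sequence of 16 steps with 10 rights: C(16,10) = 8008.

8008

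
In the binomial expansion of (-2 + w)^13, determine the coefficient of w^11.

The general term is C(13,j)·(-2)^j·(w)^(13-j); the w^11 term has j = 2.
C(13,2) = 78.
Coefficient = C(13,2) · (-2)^2 = 78 · 4 = 312.

312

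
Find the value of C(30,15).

C(30,15) = (30·29·28·27·26·25·24·23·22·21·20·19·18·17·16) / 15! = 202843204931727360000 / 1307674368000 = 155117520.

155117520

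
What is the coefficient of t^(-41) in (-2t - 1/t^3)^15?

General term: C(15,j)·(-2t)^j·(-1/t^3)^(15-j), with t-exponent 1j − 3(15−j) = 4j − 45.
Set 4j − 45 = -41: j = 1.
C(15,1) = 15; (-2)^1 = -2; (-1)^14 = 1.
Coefficient = 15 · (-2) · 1 = -30.

-30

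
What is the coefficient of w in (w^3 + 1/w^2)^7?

General term: C(7,j)·(w^3)^j·(1/w^2)^(7-j), with w-exponent 3j − 2(7−j) = 5j − 14.
Set 5j − 14 = 1: j = 3.
C(7,3) = 35; 1^3 = 1; 1^4 = 1.
Coefficient = 35 · 1 · 1 = 35.

35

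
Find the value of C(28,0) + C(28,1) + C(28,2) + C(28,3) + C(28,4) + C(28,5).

122438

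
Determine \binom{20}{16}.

4845

C(20,16) = C(20,4) by symmetry.
C(20,4) = (20·19·18·17) / 4! = 116280 / 24 = 4845.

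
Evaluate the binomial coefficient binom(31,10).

C(31,10) = (31·30·29·28·27·26·25·24·23·22) / 10! = 160945136352000 / 3628800 = 44352165.

44352165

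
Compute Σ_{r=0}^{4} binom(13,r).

1093

1 + 13 + 78 + 286 + 715 = 1093.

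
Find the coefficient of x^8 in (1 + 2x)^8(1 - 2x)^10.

Coefficient of x^8 = Σ_{j} C(8,j)·2^j·C(10,8-j)·(-2)^(8-j) for j from 0 to 8.
= 11520 + (-245760) + 1505280 + (-3612672) + 3763200 + (-1720320) + 322560 + (-20480) + 256 = 3584.

3584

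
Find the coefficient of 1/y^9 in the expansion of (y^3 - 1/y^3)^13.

1287

General term: C(13,j)·(y^3)^j·(-1/y^3)^(13-j), with y-exponent 3j − 3(13−j) = 6j − 39.
Set 6j − 39 = -9: j = 5.
C(13,5) = 1287; 1^5 = 1; (-1)^8 = 1.
Coefficient = 1287 · 1 · 1 = 1287.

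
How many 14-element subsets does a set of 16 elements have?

C(16,14) = C(16,2) by symmetry.
C(16,2) = (16·15) / 2! = 240 / 2 = 120.

120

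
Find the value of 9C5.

126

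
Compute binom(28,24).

C(28,24) = C(28,4) by symmetry.
C(28,4) = (28·27·26·25) / 4! = 491400 / 24 = 20475.

20475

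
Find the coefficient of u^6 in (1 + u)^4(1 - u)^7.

Coefficient of u^6 = Σ_{j} C(4,j)·1^j·C(7,6-j)·(-1)^(6-j) for j from 0 to 4.
= 7 + (-84) + 210 + (-140) + 21 = 14.

14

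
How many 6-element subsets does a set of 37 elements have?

C(37,6) = (37·36·35·34·33·32) / 6! = 1673844480 / 720 = 2324784.

2324784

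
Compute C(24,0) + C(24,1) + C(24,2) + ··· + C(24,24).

The entries of row 24 sum to 2^24 = 16777216.

16777216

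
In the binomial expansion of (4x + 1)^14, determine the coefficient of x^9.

524812288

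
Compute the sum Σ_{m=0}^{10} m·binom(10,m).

5120

Differentiating (1+x)^10 and setting x=1: Σ m·C(10,m) = 10·2^9 = 5120.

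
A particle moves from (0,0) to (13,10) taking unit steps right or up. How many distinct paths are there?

Each path is a sequence of 23 steps with 13 rights: C(23,13) = 1144066.

1144066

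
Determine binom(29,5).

C(29,5) = (29·28·27·26·25) / 5! = 14250600 / 120 = 118755.

118755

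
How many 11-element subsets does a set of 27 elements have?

13037895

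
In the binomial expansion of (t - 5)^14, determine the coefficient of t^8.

The general term is C(14,j)·(t)^j·(-5)^(14-j); the t^8 term has j = 8.
C(14,8) = 3003.
Coefficient = C(14,8) · (-5)^6 = 3003 · 15625 = 46921875.

46921875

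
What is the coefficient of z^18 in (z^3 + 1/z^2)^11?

165

General term: C(11,j)·(z^3)^j·(1/z^2)^(11-j), with z-exponent 3j − 2(11−j) = 5j − 22.
Set 5j − 22 = 18: j = 8.
C(11,8) = 165; 1^8 = 1; 1^3 = 1.
Coefficient = 165 · 1 · 1 = 165.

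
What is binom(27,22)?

80730

C(27,22) = C(27,5) by symmetry.
C(27,5) = (27·26·25·24·23) / 5! = 9687600 / 120 = 80730.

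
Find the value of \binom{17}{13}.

2380

C(17,13) = C(17,4) by symmetry.
C(17,4) = (17·16·15·14) / 4! = 57120 / 24 = 2380.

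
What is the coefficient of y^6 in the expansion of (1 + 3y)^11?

The general term is C(11,j)·(1)^j·(3y)^(11-j); the y^6 term has j = 5.
C(11,5) = 462.
Coefficient = C(11,5) · 3^6 = 462 · 729 = 336798.

336798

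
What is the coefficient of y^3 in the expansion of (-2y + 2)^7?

The general term is C(7,j)·(-2y)^j·(2)^(7-j); the y^3 term has j = 3.
C(7,3) = 35.
Coefficient = C(7,3) · (-2)^3 · 2^4 = 35 · (-8) · 16 = -4480.

-4480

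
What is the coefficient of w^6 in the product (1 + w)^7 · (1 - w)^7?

Coefficient of w^6 = Σ_{j} C(7,j)·1^j·C(7,6-j)·(-1)^(6-j) for j from 0 to 6.
= 7 + (-147) + 735 + (-1225) + 735 + (-147) + 7 = -35.

-35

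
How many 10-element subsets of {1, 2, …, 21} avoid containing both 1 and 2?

277134

All 10-subsets: C(21,10) = 352716. Those containing both fixed elements: C(19,8) = 75582.
352716 − 75582 = 277134.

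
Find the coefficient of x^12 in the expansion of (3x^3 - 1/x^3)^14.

-39405366

General term: C(14,j)·(3x^3)^j·(-1/x^3)^(14-j), with x-exponent 3j − 3(14−j) = 6j − 42.
Set 6j − 42 = 12: j = 9.
C(14,9) = 2002; 3^9 = 19683; (-1)^5 = -1.
Coefficient = 2002 · 19683 · (-1) = -39405366.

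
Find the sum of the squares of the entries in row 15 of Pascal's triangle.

By Vandermonde's identity, Σ C(15,i)² = C(30,15) = 155117520.

155117520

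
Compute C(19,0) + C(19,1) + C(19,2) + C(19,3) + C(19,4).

1 + 19 + 171 + 969 + 3876 = 5036.

5036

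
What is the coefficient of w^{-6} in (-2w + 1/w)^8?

-16

General term: C(8,j)·(-2w)^j·(1/w)^(8-j), with w-exponent 1j − 1(8−j) = 2j − 8.
Set 2j − 8 = -6: j = 1.
C(8,1) = 8; (-2)^1 = -2; 1^7 = 1.
Coefficient = 8 · (-2) · 1 = -16.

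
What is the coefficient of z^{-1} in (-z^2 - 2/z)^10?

General term: C(10,j)·(-z^2)^j·(-2/z)^(10-j), with z-exponent 2j − 1(10−j) = 3j − 10.
Set 3j − 10 = -1: j = 3.
C(10,3) = 120; (-1)^3 = -1; (-2)^7 = -128.
Coefficient = 120 · (-1) · (-128) = 15360.

15360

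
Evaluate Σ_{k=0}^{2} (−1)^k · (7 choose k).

15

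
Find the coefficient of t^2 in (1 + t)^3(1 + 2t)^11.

289

Coefficient of t^2 = Σ_{j} C(3,j)·1^j·C(11,2-j)·2^(2-j) for j from 0 to 2.
= 220 + 66 + 3 = 289.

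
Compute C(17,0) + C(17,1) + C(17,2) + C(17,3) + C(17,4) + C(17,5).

9402

1 + 17 + 136 + 680 + 2380 + 6188 = 9402.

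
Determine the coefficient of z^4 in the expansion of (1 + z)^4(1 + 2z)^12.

Coefficient of z^4 = Σ_{j} C(4,j)·1^j·C(12,4-j)·2^(4-j) for j from 0 to 4.
= 7920 + 7040 + 1584 + 96 + 1 = 16641.

16641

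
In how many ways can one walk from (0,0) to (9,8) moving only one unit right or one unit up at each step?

Each path is a sequence of 17 steps with 9 rights: C(17,9) = 24310.

24310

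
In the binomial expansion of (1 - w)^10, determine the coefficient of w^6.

210

The general term is C(10,j)·(1)^j·(-w)^(10-j); the w^6 term has j = 4.
C(10,4) = 210.
Coefficient = C(10,4) = 210.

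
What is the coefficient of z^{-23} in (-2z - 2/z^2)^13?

General term: C(13,j)·(-2z)^j·(-2/z^2)^(13-j), with z-exponent 1j − 2(13−j) = 3j − 26.
Set 3j − 26 = -23: j = 1.
C(13,1) = 13; (-2)^1 = -2; (-2)^12 = 4096.
Coefficient = 13 · (-2) · 4096 = -106496.

-106496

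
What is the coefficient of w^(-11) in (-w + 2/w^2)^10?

General term: C(10,j)·(-w)^j·(2/w^2)^(10-j), with w-exponent 1j − 2(10−j) = 3j − 20.
Set 3j − 20 = -11: j = 3.
C(10,3) = 120; (-1)^3 = -1; 2^7 = 128.
Coefficient = 120 · (-1) · 128 = -15360.

-15360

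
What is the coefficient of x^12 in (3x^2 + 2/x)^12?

General term: C(12,j)·(3x^2)^j·(2/x)^(12-j), with x-exponent 2j − 1(12−j) = 3j − 12.
Set 3j − 12 = 12: j = 8.
C(12,8) = 495; 3^8 = 6561; 2^4 = 16.
Coefficient = 495 · 6561 · 16 = 51963120.

51963120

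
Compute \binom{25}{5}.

53130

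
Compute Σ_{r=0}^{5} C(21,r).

27896

1 + 21 + 210 + 1330 + 5985 + 20349 = 27896.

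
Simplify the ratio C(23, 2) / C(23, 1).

C(n,k+1)/C(n,k) = (n−k)/(k+1) = (23−1)/(1+1) = 22/2 = 11.

11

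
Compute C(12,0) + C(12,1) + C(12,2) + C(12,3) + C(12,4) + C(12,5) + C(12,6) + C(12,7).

3302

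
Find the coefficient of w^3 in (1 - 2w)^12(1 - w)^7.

Coefficient of w^3 = Σ_{j} C(12,j)·(-2)^j·C(7,3-j)·(-1)^(3-j) for j from 0 to 3.
= (-35) + (-504) + (-1848) + (-1760) = -4147.

-4147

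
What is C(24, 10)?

C(24,10) = (24·23·22·21·20·19·18·17·16·15) / 10! = 7117005772800 / 3628800 = 1961256.

1961256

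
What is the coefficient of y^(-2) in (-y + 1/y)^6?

General term: C(6,j)·(-y)^j·(1/y)^(6-j), with y-exponent 1j − 1(6−j) = 2j − 6.
Set 2j − 6 = -2: j = 2.
C(6,2) = 15; (-1)^2 = 1; 1^4 = 1.
Coefficient = 15 · 1 · 1 = 15.

15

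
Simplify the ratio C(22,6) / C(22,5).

C(n,k+1)/C(n,k) = (n−k)/(k+1) = (22−5)/(5+1) = 17/6.

17/6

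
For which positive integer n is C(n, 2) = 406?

29

n(n−1)/2 = 406 ⇒ n(n−1) = 812. Since 29·28 = 812, n = 29.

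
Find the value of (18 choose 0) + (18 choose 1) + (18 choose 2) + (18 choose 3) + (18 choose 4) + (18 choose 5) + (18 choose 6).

31180

1 + 18 + 153 + 816 + 3060 + 8568 + 18564 = 31180.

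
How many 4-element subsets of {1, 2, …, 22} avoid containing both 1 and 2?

All 4-subsets: C(22,4) = 7315. Those containing both fixed elements: C(20,2) = 190.
7315 − 190 = 7125.

7125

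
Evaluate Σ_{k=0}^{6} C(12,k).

1 + 12 + 66 + 220 + 495 + 792 + 924 = 2510.

2510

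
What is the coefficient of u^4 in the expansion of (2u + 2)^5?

The general term is C(5,j)·(2u)^j·(2)^(5-j); the u^4 term has j = 4.
C(5,4) = 5.
Coefficient = C(5,4) · 2^4 · 2^1 = 5 · 16 · 2 = 160.

160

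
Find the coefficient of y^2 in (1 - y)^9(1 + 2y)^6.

-12

Coefficient of y^2 = Σ_{j} C(9,j)·(-1)^j·C(6,2-j)·2^(2-j) for j from 0 to 2.
= 60 + (-108) + 36 = -12.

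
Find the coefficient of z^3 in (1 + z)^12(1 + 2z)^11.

5632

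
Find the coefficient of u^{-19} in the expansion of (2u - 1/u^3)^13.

General term: C(13,j)·(2u)^j·(-1/u^3)^(13-j), with u-exponent 1j − 3(13−j) = 4j − 39.
Set 4j − 39 = -19: j = 5.
C(13,5) = 1287; 2^5 = 32; (-1)^8 = 1.
Coefficient = 1287 · 32 · 1 = 41184.

41184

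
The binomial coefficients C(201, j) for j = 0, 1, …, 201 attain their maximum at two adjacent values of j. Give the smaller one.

100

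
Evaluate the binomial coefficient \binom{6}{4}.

C(6,4) = C(6,2) by symmetry.
C(6,2) = (6·5) / 2! = 30 / 2 = 15.

15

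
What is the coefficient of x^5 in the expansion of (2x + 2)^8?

The general term is C(8,j)·(2x)^j·(2)^(8-j); the x^5 term has j = 5.
C(8,5) = 56.
Coefficient = C(8,5) · 2^5 · 2^3 = 56 · 32 · 8 = 14336.

14336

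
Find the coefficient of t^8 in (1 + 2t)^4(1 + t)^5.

112

Coefficient of t^8 = Σ_{j} C(4,j)·2^j·C(5,8-j)·1^(8-j) for j from 3 to 4.
= 32 + 80 = 112.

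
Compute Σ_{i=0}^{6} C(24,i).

190051

1 + 24 + 276 + 2024 + 10626 + 42504 + 134596 = 190051.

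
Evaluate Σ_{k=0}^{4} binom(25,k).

15276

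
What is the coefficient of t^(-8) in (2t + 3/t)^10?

General term: C(10,j)·(2t)^j·(3/t)^(10-j), with t-exponent 1j − 1(10−j) = 2j − 10.
Set 2j − 10 = -8: j = 1.
C(10,1) = 10; 2^1 = 2; 3^9 = 19683.
Coefficient = 10 · 2 · 19683 = 393660.

393660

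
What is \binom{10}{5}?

252

C(10,5) = (10·9·8·7·6) / 5! = 30240 / 120 = 252.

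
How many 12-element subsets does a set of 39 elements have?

3910797436

C(39,12) = (39·38·37·36·35·34·33·32·31·30·29·28) / 12! = 1873278229119897600 / 479001600 = 3910797436.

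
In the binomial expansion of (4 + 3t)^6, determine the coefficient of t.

The general term is C(6,j)·(4)^j·(3t)^(6-j); the t^1 term has j = 5.
C(6,5) = 6.
Coefficient = C(6,5) · 4^5 · 3^1 = 6 · 1024 · 3 = 18432.

18432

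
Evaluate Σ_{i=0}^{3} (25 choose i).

2626

1 + 25 + 300 + 2300 = 2626.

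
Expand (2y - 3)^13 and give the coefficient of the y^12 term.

-159744

The general term is C(13,j)·(2y)^j·(-3)^(13-j); the y^12 term has j = 12.
C(13,12) = 13.
Coefficient = C(13,12) · 2^12 · (-3)^1 = 13 · 4096 · (-3) = -159744.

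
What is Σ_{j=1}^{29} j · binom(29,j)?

Since j·C(29,j) = 29·C(28,j−1), the sum is 29·2^28 = 29·268435456 = 7784628224.

7784628224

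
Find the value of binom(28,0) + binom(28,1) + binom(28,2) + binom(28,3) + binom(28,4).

24158

1 + 28 + 378 + 3276 + 20475 = 24158.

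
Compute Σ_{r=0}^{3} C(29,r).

4090

1 + 29 + 406 + 3654 = 4090.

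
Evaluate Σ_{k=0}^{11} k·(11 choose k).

Differentiating (1+x)^11 and setting x=1: Σ k·C(11,k) = 11·2^10 = 11264.

11264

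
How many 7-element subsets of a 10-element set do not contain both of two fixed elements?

64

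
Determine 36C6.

1947792

C(36,6) = (36·35·34·33·32·31) / 6! = 1402410240 / 720 = 1947792.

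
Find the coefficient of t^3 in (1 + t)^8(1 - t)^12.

Coefficient of t^3 = Σ_{j} C(8,j)·1^j·C(12,3-j)·(-1)^(3-j) for j from 0 to 3.
= (-220) + 528 + (-336) + 56 = 28.

28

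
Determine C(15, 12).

455

C(15,12) = C(15,3) by symmetry.
C(15,3) = (15·14·13) / 3! = 2730 / 6 = 455.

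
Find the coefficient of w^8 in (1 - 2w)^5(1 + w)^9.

321

Coefficient of w^8 = Σ_{j} C(5,j)·(-2)^j·C(9,8-j)·1^(8-j) for j from 0 to 5.
= 9 + (-360) + 3360 + (-10080) + 10080 + (-2688) = 321.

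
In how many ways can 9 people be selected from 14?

This is C(14,9) = 2002.

2002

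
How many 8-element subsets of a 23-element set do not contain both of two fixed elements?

All 8-subsets: C(23,8) = 490314. Those containing both fixed elements: C(21,6) = 54264.
490314 − 54264 = 436050.

436050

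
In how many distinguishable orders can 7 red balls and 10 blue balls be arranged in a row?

Choose positions for the red balls: C(17,7) = 19448.

19448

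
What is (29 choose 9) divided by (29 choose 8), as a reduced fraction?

7/3

C(n,k+1)/C(n,k) = (n−k)/(k+1) = (29−8)/(8+1) = 21/9 = 7/3.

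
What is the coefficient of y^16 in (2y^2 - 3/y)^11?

253440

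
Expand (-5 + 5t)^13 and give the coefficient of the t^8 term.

-1571044921875

The general term is C(13,j)·(-5)^j·(5t)^(13-j); the t^8 term has j = 5.
C(13,5) = 1287.
Coefficient = C(13,5) · (-5)^5 · 5^8 = 1287 · (-3125) · 390625 = -1571044921875.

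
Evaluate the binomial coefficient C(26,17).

3124550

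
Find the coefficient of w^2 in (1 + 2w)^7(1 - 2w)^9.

Coefficient of w^2 = Σ_{j} C(7,j)·2^j·C(9,2-j)·(-2)^(2-j) for j from 0 to 2.
= 144 + (-252) + 84 = -24.

-24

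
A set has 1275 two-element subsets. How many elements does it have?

n(n−1)/2 = 1275 ⇒ n(n−1) = 2550. Since 51·50 = 2550, n = 51.

51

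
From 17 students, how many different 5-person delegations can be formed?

6188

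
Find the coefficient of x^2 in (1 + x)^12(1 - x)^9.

-6

Coefficient of x^2 = Σ_{j} C(12,j)·1^j·C(9,2-j)·(-1)^(2-j) for j from 0 to 2.
= 36 + (-108) + 66 = -6.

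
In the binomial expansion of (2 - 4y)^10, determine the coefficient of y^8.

The general term is C(10,j)·(2)^j·(-4y)^(10-j); the y^8 term has j = 2.
C(10,2) = 45.
Coefficient = C(10,2) · 2^2 · (-4)^8 = 45 · 4 · 65536 = 11796480.

11796480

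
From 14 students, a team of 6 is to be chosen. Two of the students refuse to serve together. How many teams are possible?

2508

All 6-subsets: C(14,6) = 3003. Those containing both fixed elements: C(12,4) = 495.
3003 − 495 = 2508.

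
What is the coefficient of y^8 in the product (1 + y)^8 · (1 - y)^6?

-5

Coefficient of y^8 = Σ_{j} C(8,j)·1^j·C(6,8-j)·(-1)^(8-j) for j from 2 to 8.
= 28 + (-336) + 1050 + (-1120) + 420 + (-48) + 1 = -5.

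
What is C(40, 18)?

113380261800

C(40,18) = (40·39·38·37·36·35·34·33·32·31·30·29·28·27·26·25·24·23) / 18! = 725902806896876799590400000 / 6402373705728000 = 113380261800.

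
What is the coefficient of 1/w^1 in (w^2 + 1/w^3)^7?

General term: C(7,j)·(w^2)^j·(1/w^3)^(7-j), with w-exponent 2j − 3(7−j) = 5j − 21.
Set 5j − 21 = -1: j = 4.
C(7,4) = 35; 1^4 = 1; 1^3 = 1.
Coefficient = 35 · 1 · 1 = 35.

35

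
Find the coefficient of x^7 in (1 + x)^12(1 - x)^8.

Coefficient of x^7 = Σ_{j} C(12,j)·1^j·C(8,7-j)·(-1)^(7-j) for j from 0 to 7.
= (-8) + 336 + (-3696) + 15400 + (-27720) + 22176 + (-7392) + 792 = -112.

-112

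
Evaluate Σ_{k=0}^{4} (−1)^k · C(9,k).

70

The partial alternating sum Σ_{k=0}^{4} (−1)^k C(9,k) = (−1)^4 C(8,4) = 70.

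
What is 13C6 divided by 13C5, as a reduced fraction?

4/3

C(n,k+1)/C(n,k) = (n−k)/(k+1) = (13−5)/(5+1) = 8/6 = 4/3.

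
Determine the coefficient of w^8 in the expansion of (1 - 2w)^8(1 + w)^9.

-1463

Coefficient of w^8 = Σ_{j} C(8,j)·(-2)^j·C(9,8-j)·1^(8-j) for j from 0 to 8.
= 9 + (-576) + 9408 + (-56448) + 141120 + (-150528) + 64512 + (-9216) + 256 = -1463.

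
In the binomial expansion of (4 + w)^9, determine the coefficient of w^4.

129024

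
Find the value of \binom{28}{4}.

20475

C(28,4) = (28·27·26·25) / 4! = 491400 / 24 = 20475.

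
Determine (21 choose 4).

5985

C(21,4) = (21·20·19·18) / 4! = 143640 / 24 = 5985.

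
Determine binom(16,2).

120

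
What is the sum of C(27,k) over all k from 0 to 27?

Setting x = 1 in (1+x)^27 gives Σ C(27,k) = 2^27 = 134217728.

134217728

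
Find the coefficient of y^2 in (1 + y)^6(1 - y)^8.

Coefficient of y^2 = Σ_{j} C(6,j)·1^j·C(8,2-j)·(-1)^(2-j) for j from 0 to 2.
= 28 + (-48) + 15 = -5.

-5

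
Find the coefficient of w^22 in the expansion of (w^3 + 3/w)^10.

General term: C(10,j)·(w^3)^j·(3/w)^(10-j), with w-exponent 3j − 1(10−j) = 4j − 10.
Set 4j − 10 = 22: j = 8.
C(10,8) = 45; 1^8 = 1; 3^2 = 9.
Coefficient = 45 · 1 · 9 = 405.

405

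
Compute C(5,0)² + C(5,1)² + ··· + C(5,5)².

252

By Vandermonde's identity, Σ C(5,j)² = C(10,5) = 252.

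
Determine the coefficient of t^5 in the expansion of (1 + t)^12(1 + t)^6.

Coefficient of t^5 = Σ_{j} C(12,j)·C(6,5-j) for j from 0 to 5.
= 6 + 180 + 1320 + 3300 + 2970 + 792 = 8568.

8568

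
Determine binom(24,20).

10626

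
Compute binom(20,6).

C(20,6) = (20·19·18·17·16·15) / 6! = 27907200 / 720 = 38760.

38760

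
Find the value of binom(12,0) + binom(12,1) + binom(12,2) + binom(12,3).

1 + 12 + 66 + 220 = 299.

299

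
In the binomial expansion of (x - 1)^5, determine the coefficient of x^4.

The general term is C(5,j)·(x)^j·(-1)^(5-j); the x^4 term has j = 4.
C(5,4) = 5.
Coefficient = C(5,4) · (-1)^1 = 5 · (-1) = -5.

-5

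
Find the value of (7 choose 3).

35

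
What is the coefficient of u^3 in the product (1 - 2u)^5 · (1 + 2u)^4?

32

Coefficient of u^3 = Σ_{j} C(5,j)·(-2)^j·C(4,3-j)·2^(3-j) for j from 0 to 3.
= 32 + (-240) + 320 + (-80) = 32.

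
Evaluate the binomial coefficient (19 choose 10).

C(19,10) = C(19,9) by symmetry.
C(19,9) = (19·18·17·16·15·14·13·12·11) / 9! = 33522128640 / 362880 = 92378.

92378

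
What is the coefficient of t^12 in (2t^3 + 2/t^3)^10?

General term: C(10,j)·(2t^3)^j·(2/t^3)^(10-j), with t-exponent 3j − 3(10−j) = 6j − 30.
Set 6j − 30 = 12: j = 7.
C(10,7) = 120; 2^7 = 128; 2^3 = 8.
Coefficient = 120 · 128 · 8 = 122880.

122880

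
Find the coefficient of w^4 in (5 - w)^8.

43750

The general term is C(8,j)·(5)^j·(-w)^(8-j); the w^4 term has j = 4.
C(8,4) = 70.
Coefficient = C(8,4) · 5^4 = 70 · 625 = 43750.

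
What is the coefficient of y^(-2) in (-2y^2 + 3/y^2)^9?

489888

General term: C(9,j)·(-2y^2)^j·(3/y^2)^(9-j), with y-exponent 2j − 2(9−j) = 4j − 18.
Set 4j − 18 = -2: j = 4.
C(9,4) = 126; (-2)^4 = 16; 3^5 = 243.
Coefficient = 126 · 16 · 243 = 489888.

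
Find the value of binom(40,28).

C(40,28) = C(40,12) by symmetry.
C(40,12) = (40·39·38·37·36·35·34·33·32·31·30·29) / 12! = 2676111755885568000 / 479001600 = 5586853480.

5586853480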